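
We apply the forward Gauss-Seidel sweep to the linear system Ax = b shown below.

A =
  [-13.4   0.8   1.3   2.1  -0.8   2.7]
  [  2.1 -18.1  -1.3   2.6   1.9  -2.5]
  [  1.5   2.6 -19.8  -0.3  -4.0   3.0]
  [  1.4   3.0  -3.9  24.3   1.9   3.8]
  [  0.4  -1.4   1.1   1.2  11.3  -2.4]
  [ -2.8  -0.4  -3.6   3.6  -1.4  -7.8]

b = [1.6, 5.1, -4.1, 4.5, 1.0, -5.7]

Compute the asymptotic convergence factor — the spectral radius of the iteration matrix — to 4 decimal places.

A = D + L + U where D = diag(-13.4, -18.1, -19.8, 24.3, 11.3, -7.8).
Gauss-Seidel: T = -(D+L)⁻¹U, row 0 first, T[0,5] = -(2.7)/(-13.4) = +0.2015; later rows by forward substitution.
  T[0,:] = [+0.0000  +0.0597  +0.0970  +0.1567  -0.0597  +0.2015]
  T[1,:] = [+0.0000  +0.0069  -0.0606  +0.1618  +0.0980  -0.1147]
  T[2,:] = [+0.0000  +0.0054  -0.0006  +0.0180  -0.1937  +0.1517]
  T[3,:] = [+0.0000  -0.0034  +0.0018  -0.0261  -0.1179  -0.1295]
  T[4,:] = [+0.0000  -0.0014  -0.0111  +0.0155  +0.0456  +0.1900]
  T[5,:] = [+0.0000  -0.0256  -0.0286  -0.0877  +0.0432  -0.2303]
|λ(T)| sorted: 0.2545, 0.1370, 0.0868, 0.0113, 0.0113, 0.0000.
ρ(T) = max|λ| = 0.2545; 0.2545 < 1, so it converges for any x₀.

0.2545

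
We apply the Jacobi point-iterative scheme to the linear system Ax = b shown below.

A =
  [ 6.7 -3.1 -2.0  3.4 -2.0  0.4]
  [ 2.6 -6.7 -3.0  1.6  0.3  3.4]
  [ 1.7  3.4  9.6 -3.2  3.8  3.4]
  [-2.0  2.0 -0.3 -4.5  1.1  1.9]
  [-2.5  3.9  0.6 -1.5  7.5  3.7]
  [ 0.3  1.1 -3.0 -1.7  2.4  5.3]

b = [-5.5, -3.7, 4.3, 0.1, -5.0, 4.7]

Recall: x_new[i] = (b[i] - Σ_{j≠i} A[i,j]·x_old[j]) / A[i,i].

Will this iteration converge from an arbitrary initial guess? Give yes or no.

no

Diagonal D = diag(6.7, -6.7, 9.6, -4.5, 7.5, 5.3); L, U strict lower/upper.
T_J = -D⁻¹(L+U): T[3,4] = -(1.1)/(-4.5) = +0.2444; T[3,3] = 0.
  T[0,:] = [+0.0000  +0.4627  +0.2985  -0.5075  +0.2985  -0.0597]
  T[1,:] = [+0.3881  +0.0000  -0.4478  +0.2388  +0.0448  +0.5075]
  T[2,:] = [-0.1771  -0.3542  +0.0000  +0.3333  -0.3958  -0.3542]
  T[3,:] = [-0.4444  +0.4444  -0.0667  +0.0000  +0.2444  +0.4222]
  T[4,:] = [+0.3333  -0.5200  -0.0800  +0.2000  +0.0000  -0.4933]
  T[5,:] = [-0.0566  -0.2075  +0.5660  +0.3208  -0.4528  +0.0000]
|roots of det(T-λI)|: 1.1653, 0.7945, 0.4897, 0.4897, 0.2793, 0.1555.
ρ = 1.1653; 1.1653 > 1: divergent.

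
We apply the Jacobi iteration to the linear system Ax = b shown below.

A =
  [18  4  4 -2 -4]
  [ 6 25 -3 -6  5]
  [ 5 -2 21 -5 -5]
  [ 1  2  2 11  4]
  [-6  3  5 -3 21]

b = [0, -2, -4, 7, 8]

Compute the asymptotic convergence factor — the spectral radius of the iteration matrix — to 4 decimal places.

Split A = D + L + U, D = diag(18, 25, 21, 11, 21).
Jacobi: T = -D⁻¹(L+U), T[3,1] = -(2)/(11) = -0.1818; T[3,3] = 0.
  T[0,:] = [+0.0000 -0.2222 -0.2222 +0.1111 +0.2222]
  T[1,:] = [-0.2400 +0.0000 +0.1200 +0.2400 -0.2000]
  T[2,:] = [-0.2381 +0.0952 +0.0000 +0.2381 +0.2381]
  T[3,:] = [-0.0909 -0.1818 -0.1818 +0.0000 -0.3636]
  T[4,:] = [+0.2857 -0.1429 -0.2381 +0.1429 +0.0000]
|eigenvalues of T|: 0.5066, 0.4142, 0.4142, 0.2458, 0.1416.
spectral radius ρ = 0.5066; 0.5066 < 1 ⇒ converges.

0.5066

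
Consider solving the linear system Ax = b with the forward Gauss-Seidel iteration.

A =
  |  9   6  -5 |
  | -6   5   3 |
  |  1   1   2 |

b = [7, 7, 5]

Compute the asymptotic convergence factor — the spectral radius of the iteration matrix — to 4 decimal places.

0.8852

Write A = D+L+U with D = diag(9, 5, 2).
GS T = -(D+L)⁻¹U: row 0 first, T[0,2] = -(-5)/(9) = +0.5556; later rows by forward substitution.
  T[0,:] = [+0.0000 -0.6667 +0.5556]
  T[1,:] = [+0.0000 -0.8000 +0.0667]
  T[2,:] = [+0.0000 +0.7333 -0.3111]
|λ(T)| sorted: 0.8852, 0.2259, 0.0000.
ρ(T) = max|λ| = 0.8852; 0.8852 < 1, so it converges for any x₀.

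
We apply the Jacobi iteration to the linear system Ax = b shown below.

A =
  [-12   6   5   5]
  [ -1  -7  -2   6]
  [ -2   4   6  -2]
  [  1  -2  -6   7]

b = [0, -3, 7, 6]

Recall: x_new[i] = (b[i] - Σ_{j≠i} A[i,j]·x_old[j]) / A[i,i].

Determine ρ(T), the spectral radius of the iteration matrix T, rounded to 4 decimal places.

1.1429

Let D = diag(-12, -7, 6, 7); L, U the strict triangles.
Jacobi: T = -D⁻¹(L+U), T[3,2] = -(-6)/(7) = +0.8571; T[3,3] = 0.
  T[0,:] = [+0.0000, +0.5000, +0.4167, +0.4167]
  T[1,:] = [-0.1429, +0.0000, -0.2857, +0.8571]
  T[2,:] = [+0.3333, -0.6667, +0.0000, +0.3333]
  T[3,:] = [-0.1429, +0.2857, +0.8571, +0.0000]
|roots of det(T-λI)|: 1.1429, 0.6164, 0.5027, 0.5027.
ρ(T) = max|λ| = 1.1429; 1.1429 > 1, so it fails to converge.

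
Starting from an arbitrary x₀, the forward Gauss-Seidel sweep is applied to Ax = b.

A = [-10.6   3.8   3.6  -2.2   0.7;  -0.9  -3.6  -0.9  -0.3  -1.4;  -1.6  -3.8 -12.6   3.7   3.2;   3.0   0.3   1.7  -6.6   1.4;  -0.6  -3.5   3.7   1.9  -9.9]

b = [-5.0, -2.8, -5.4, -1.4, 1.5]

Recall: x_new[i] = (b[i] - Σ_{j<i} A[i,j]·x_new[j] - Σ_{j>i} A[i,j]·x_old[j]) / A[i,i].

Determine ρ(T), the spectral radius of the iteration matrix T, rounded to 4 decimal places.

Write A = D+L+U with D = diag(-10.6, -3.6, -12.6, -6.6, -9.9).
Gauss-Seidel: T = -(D+L)⁻¹U, row 0 first, T[0,2] = -(3.6)/(-10.6) = +0.3396; later rows by forward substitution.
  T[0,:] = [+0.0000, +0.3585, +0.3396, -0.2075, +0.0660]
  T[1,:] = [+0.0000, -0.0896, -0.3349, -0.0314, -0.4054]
  T[2,:] = [+0.0000, -0.0185, +0.0579, +0.3295, +0.3678]
  T[3,:] = [+0.0000, +0.1541, +0.1541, -0.0109, +0.3185]
  T[4,:] = [+0.0000, +0.0326, +0.1490, +0.1447, +0.3379]
eigenvalue magnitudes: 0.5476, 0.3229, 0.0437, 0.0437, 0.0000.
ρ(T) = max|λ| = 0.5476; 0.5476 < 1, so it converges for any x₀.

0.5476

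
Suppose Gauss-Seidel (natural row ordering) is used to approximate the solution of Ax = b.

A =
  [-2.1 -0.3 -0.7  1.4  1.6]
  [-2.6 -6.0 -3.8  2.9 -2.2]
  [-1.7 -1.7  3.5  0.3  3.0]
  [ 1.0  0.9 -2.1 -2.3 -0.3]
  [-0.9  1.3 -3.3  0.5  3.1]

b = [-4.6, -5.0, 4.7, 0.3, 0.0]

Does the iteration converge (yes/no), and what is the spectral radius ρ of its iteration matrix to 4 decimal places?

no, ρ = 1.2431

Write A = D+L+U with D = diag(-2.1, -6, 3.5, -2.3, 3.1).
T_GS = -(D+L)⁻¹U: row 0 first, T[0,1] = -(-0.3)/(-2.1) = -0.1429; later rows by forward substitution.
  T[0,:] = [+0.0000  -0.1429  -0.3333  +0.6667  +0.7619]
  T[1,:] = [+0.0000  +0.0619  -0.4889  +0.1944  -0.6968]
  T[2,:] = [+0.0000  -0.0393  -0.3994  +0.3325  -0.8255]
  T[3,:] = [+0.0000  -0.0020  +0.0284  +0.0623  +0.6819]
  T[4,:] = [+0.0000  -0.1090  -0.3215  +0.4559  -0.4754]
moduli |λ_i(T)| = 1.2431, 0.4567, 0.0227, 0.0227, 0.0000.
ρ(T) = max|λ| = 1.2431; 1.2431 > 1: divergent.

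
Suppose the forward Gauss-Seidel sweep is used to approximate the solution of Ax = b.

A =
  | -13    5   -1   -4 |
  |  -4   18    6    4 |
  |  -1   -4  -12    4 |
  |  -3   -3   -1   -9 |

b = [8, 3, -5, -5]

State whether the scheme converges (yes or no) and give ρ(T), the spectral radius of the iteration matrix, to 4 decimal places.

yes, ρ = 0.5524

Write A = D+L+U with D = diag(-13, 18, -12, -9).
Gauss-Seidel: T = -(D+L)⁻¹U, row 0 first, T[0,2] = -(-1)/(-13) = -0.0769; later rows by forward substitution.
  T[0,:] = [+0.0000, +0.3846, -0.0769, -0.3077]
  T[1,:] = [+0.0000, +0.0855, -0.3504, -0.2906]
  T[2,:] = [+0.0000, -0.0605, +0.1232, +0.4558]
  T[3,:] = [+0.0000, -0.1500, +0.1288, +0.1488]
moduli |λ_i(T)| = 0.5524, 0.1606, 0.1606, 0.0000.
spectral radius ρ = 0.5524; 0.5524 < 1, so it converges for any x₀.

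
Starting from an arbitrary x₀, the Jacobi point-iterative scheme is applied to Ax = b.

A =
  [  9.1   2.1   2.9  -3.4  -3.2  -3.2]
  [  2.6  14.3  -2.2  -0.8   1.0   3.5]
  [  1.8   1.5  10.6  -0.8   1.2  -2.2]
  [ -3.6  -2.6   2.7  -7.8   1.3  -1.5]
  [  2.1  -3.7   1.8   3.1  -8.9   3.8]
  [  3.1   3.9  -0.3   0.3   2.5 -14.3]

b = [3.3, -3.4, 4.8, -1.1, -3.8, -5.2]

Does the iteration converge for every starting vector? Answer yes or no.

yes

Write A = D+L+U with D = diag(9.1, 14.3, 10.6, -7.8, -8.9, -14.3).
Jacobi T = -D⁻¹(L+U): T[1,0] = -(2.6)/(14.3) = -0.1818; T[1,1] = 0.
  T[0,:] = [+0.0000 -0.2308 -0.3187 +0.3736 +0.3516 +0.3516]
  T[1,:] = [-0.1818 +0.0000 +0.1538 +0.0559 -0.0699 -0.2448]
  T[2,:] = [-0.1698 -0.1415 +0.0000 +0.0755 -0.1132 +0.2075]
  T[3,:] = [-0.4615 -0.3333 +0.3462 +0.0000 +0.1667 -0.1923]
  T[4,:] = [+0.2360 -0.4157 +0.2022 +0.3483 +0.0000 +0.4270]
  T[5,:] = [+0.2168 +0.2727 -0.0210 +0.0210 +0.1748 +0.0000]
|λ(T)| sorted: 0.5324, 0.4239, 0.4239, 0.4007, 0.4007, 0.1966.
ρ(T) = max|λ| = 0.5324; 0.5324 < 1, so it converges for any x₀.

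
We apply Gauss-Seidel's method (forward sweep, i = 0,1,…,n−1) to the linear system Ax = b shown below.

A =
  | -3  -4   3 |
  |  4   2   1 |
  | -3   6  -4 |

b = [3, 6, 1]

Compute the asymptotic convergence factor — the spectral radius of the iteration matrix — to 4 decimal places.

1.5000

Diagonal D = diag(-3, 2, -4); L, U strict lower/upper.
GS T = -(D+L)⁻¹U: row 0 first, T[0,2] = -(3)/(-3) = +1.0000; later rows by forward substitution.
  T[0,:] = [+0.0000 -1.3333 +1.0000]
  T[1,:] = [+0.0000 +2.6667 -2.5000]
  T[2,:] = [+0.0000 +5.0000 -4.5000]
|λ(T)| sorted: 1.5000, 0.3333, 0.0000.
ρ = 1.5000; 1.5000 > 1, so it fails to converge.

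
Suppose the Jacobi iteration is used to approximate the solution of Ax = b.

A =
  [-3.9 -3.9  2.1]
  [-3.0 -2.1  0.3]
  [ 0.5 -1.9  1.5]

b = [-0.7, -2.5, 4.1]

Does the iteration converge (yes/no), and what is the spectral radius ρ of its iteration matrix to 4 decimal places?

Write A = D+L+U with D = diag(-3.9, -2.1, 1.5).
Jacobi: T = -D⁻¹(L+U), T[0,1] = -(-3.9)/(-3.9) = -1.0000; T[0,0] = 0.
  T[0,:] = [+0.0000 -1.0000 +0.5385]
  T[1,:] = [-1.4286 +0.0000 +0.1429]
  T[2,:] = [-0.3333 +1.2667 +0.0000]
moduli |λ_i(T)| = 1.4400, 0.8022, 0.8022.
ρ(T) = max|λ| = 1.4400; 1.4400 > 1: divergent.

no, ρ = 1.4400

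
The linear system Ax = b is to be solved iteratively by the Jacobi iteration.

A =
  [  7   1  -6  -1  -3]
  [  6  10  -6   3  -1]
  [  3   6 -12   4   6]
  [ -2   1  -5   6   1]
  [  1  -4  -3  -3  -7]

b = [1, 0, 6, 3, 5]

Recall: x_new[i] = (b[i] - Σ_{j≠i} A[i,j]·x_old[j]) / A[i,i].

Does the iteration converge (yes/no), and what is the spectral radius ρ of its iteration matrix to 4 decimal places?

A = D + L + U where D = diag(7, 10, -12, 6, -7).
Jacobi: T = -D⁻¹(L+U), T[3,1] = -(1)/(6) = -0.1667; T[3,3] = 0.
  T[0,:] = [+0.0000 -0.1429 +0.8571 +0.1429 +0.4286]
  T[1,:] = [-0.6000 +0.0000 +0.6000 -0.3000 +0.1000]
  T[2,:] = [+0.2500 +0.5000 +0.0000 +0.3333 +0.5000]
  T[3,:] = [+0.3333 -0.1667 +0.8333 +0.0000 -0.1667]
  T[4,:] = [+0.1429 -0.5714 -0.4286 -0.4286 +0.0000]
moduli |λ_i(T)| = 1.1249, 0.6690, 0.6536, 0.6536, 0.3683.
ρ(T) = max|λ| = 1.1249; 1.1249 > 1 ⇒ diverges.

no, ρ = 1.1249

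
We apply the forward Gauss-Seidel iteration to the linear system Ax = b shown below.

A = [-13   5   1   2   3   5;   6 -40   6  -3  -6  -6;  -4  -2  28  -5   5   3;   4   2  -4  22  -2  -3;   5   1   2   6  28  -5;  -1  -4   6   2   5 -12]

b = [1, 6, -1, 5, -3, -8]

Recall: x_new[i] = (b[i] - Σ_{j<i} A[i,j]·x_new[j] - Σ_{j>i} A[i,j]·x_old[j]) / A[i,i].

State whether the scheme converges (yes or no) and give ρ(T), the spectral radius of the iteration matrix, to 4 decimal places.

Split A = D + L + U, D = diag(-13, -40, 28, 22, 28, -12).
T_GS = -(D+L)⁻¹U: row 0 first, T[0,4] = -(3)/(-13) = +0.2308; later rows by forward substitution.
  T[0,:] = [+0.0000 +0.3846 +0.0769 +0.1538 +0.2308 +0.3846]
  T[1,:] = [+0.0000 +0.0577 +0.1615 -0.0519 -0.1154 -0.0923]
  T[2,:] = [+0.0000 +0.0591 +0.0225 +0.1968 -0.1538 -0.0588]
  T[3,:] = [+0.0000 -0.0644 -0.0246 +0.0125 +0.0315 +0.0641]
  T[4,:] = [+0.0000 -0.0612 -0.0158 -0.0424 -0.0328 +0.1036]
  T[5,:] = [+0.0000 -0.0580 -0.0597 +0.0873 -0.0661 +0.0232]
moduli |λ_i(T)| = 0.2082, 0.1058, 0.1058, 0.0860, 0.0696, 0.0000.
ρ(T) = max|λ| = 0.2082; 0.2082 < 1: convergent.

yes, ρ = 0.2082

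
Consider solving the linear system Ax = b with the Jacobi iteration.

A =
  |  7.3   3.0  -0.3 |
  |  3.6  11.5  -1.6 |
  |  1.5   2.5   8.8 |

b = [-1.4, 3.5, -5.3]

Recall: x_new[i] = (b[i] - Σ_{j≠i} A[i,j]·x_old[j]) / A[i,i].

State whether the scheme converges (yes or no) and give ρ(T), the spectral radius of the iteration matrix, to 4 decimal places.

yes, ρ = 0.3474

Write A = D+L+U with D = diag(7.3, 11.5, 8.8).
T_J = -D⁻¹(L+U): T[2,0] = -(1.5)/(8.8) = -0.1705; T[2,2] = 0.
  T[0,:] = [+0.0000  -0.4110  +0.0411]
  T[1,:] = [-0.3130  +0.0000  +0.1391]
  T[2,:] = [-0.1705  -0.2841  +0.0000]
|eigenvalues of T|: 0.3474, 0.1964, 0.1964.
ρ = 0.3474; 0.3474 < 1, so it converges for any x₀.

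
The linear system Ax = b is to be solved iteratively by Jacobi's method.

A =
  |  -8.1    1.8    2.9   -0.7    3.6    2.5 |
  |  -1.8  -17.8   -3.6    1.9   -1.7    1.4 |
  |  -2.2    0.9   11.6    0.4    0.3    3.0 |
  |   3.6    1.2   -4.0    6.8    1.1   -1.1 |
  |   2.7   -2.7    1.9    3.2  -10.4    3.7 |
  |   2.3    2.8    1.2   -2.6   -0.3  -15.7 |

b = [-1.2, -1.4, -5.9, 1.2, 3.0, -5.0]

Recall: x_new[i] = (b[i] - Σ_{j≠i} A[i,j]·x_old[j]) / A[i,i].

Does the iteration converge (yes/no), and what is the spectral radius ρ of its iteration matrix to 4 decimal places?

yes, ρ = 0.6098

Write A = D+L+U with D = diag(-8.1, -17.8, 11.6, 6.8, -10.4, -15.7).
Jacobi: T = -D⁻¹(L+U), T[5,2] = -(1.2)/(-15.7) = +0.0764; T[5,5] = 0.
  T[0,:] = [+0.0000, +0.2222, +0.3580, -0.0864, +0.4444, +0.3086]
  T[1,:] = [-0.1011, +0.0000, -0.2022, +0.1067, -0.0955, +0.0787]
  T[2,:] = [+0.1897, -0.0776, +0.0000, -0.0345, -0.0259, -0.2586]
  T[3,:] = [-0.5294, -0.1765, +0.5882, +0.0000, -0.1618, +0.1618]
  T[4,:] = [+0.2596, -0.2596, +0.1827, +0.3077, +0.0000, +0.3558]
  T[5,:] = [+0.1465, +0.1783, +0.0764, -0.1656, -0.0191, +0.0000]
moduli |λ_i(T)| = 0.6098, 0.4885, 0.4460, 0.4460, 0.2664, 0.0382.
spectral radius ρ = 0.6098; 0.6098 < 1 ⇒ converges.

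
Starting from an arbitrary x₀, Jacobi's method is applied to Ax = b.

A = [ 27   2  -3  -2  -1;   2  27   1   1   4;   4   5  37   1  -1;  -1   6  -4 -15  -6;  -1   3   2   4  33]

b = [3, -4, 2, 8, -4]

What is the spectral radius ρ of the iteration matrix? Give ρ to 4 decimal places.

0.2675

Diagonal D = diag(27, 27, 37, -15, 33); L, U strict lower/upper.
T_J = -D⁻¹(L+U): T[1,3] = -(1)/(27) = -0.0370; T[1,1] = 0.
  T[0,:] = [+0.0000  -0.0741  +0.1111  +0.0741  +0.0370]
  T[1,:] = [-0.0741  +0.0000  -0.0370  -0.0370  -0.1481]
  T[2,:] = [-0.1081  -0.1351  +0.0000  -0.0270  +0.0270]
  T[3,:] = [-0.0667  +0.4000  -0.2667  +0.0000  -0.4000]
  T[4,:] = [+0.0303  -0.0909  -0.0606  -0.1212  +0.0000]
|eigenvalues of T|: 0.2675, 0.1932, 0.1181, 0.1181, 0.0369.
ρ = 0.2675; 0.2675 < 1: convergent.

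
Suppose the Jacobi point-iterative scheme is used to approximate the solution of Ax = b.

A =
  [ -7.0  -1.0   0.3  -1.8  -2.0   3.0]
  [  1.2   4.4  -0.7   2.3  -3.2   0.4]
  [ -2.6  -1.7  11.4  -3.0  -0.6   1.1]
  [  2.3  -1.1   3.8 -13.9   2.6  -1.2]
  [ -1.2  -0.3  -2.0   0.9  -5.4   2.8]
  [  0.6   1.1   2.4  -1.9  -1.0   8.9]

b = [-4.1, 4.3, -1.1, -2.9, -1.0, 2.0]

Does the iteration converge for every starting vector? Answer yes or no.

yes

Let D = diag(-7, 4.4, 11.4, -13.9, -5.4, 8.9); L, U the strict triangles.
Jacobi T = -D⁻¹(L+U): T[1,4] = -(-3.2)/(4.4) = +0.7273; T[1,1] = 0.
  T[0,:] = [+0.0000 -0.1429 +0.0429 -0.2571 -0.2857 +0.4286]
  T[1,:] = [-0.2727 +0.0000 +0.1591 -0.5227 +0.7273 -0.0909]
  T[2,:] = [+0.2281 +0.1491 +0.0000 +0.2632 +0.0526 -0.0965]
  T[3,:] = [+0.1655 -0.0791 +0.2734 +0.0000 +0.1871 -0.0863]
  T[4,:] = [-0.2222 -0.0556 -0.3704 +0.1667 +0.0000 +0.5185]
  T[5,:] = [-0.0674 -0.1236 -0.2697 +0.2135 +0.1124 +0.0000]
moduli |λ_i(T)| = 0.5185, 0.3933, 0.3542, 0.3542, 0.3149, 0.3149.
ρ(T) = max|λ| = 0.5185; 0.5185 < 1 ⇒ converges.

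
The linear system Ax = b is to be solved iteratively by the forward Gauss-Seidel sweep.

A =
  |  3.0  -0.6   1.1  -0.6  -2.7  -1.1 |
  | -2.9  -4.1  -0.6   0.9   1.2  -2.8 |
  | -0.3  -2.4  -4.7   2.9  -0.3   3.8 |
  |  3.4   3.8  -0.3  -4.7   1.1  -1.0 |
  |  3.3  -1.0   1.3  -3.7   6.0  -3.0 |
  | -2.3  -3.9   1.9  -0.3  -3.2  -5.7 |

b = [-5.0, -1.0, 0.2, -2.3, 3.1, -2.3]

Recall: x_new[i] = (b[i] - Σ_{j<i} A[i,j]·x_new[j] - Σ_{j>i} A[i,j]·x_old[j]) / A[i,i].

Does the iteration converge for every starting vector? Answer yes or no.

no

Write A = D+L+U with D = diag(3, -4.1, -4.7, -4.7, 6, -5.7).
T_GS = -(D+L)⁻¹U: row 0 first, T[0,5] = -(-1.1)/(3) = +0.3667; later rows by forward substitution.
  T[0,:] = [+0.0000  +0.2000  -0.3667  +0.2000  +0.9000  +0.3667]
  T[1,:] = [+0.0000  -0.1415  +0.1130  +0.0780  -0.3439  -0.9423]
  T[2,:] = [+0.0000  +0.0595  -0.0343  +0.5644  +0.0543  +1.2663]
  T[3,:] = [+0.0000  +0.0265  -0.1717  +0.1718  +0.6036  -0.7902]
  T[4,:] = [+0.0000  -0.1301  +0.1221  -0.1134  -0.1919  -0.6204]
  T[5,:] = [+0.0000  +0.1076  -0.0003  +0.1086  -0.0338  +1.3087]
eigenvalue magnitudes: 1.1219, 0.2350, 0.2350, 0.1796, 0.0766, 0.0000.
spectral radius ρ = 1.1219; 1.1219 > 1: divergent.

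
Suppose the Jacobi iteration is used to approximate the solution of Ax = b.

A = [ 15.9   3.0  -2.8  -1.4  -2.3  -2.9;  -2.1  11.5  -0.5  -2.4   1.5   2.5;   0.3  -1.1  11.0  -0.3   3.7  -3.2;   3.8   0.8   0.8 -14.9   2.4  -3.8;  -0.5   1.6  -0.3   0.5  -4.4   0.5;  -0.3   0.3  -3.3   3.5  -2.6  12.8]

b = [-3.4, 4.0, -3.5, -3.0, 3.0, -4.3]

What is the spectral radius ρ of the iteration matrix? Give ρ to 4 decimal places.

0.5382

A = D + L + U where D = diag(15.9, 11.5, 11, -14.9, -4.4, 12.8).
Jacobi: T = -D⁻¹(L+U), T[2,1] = -(-1.1)/(11) = +0.1000; T[2,2] = 0.
  T[0,:] = [+0.0000 -0.1887 +0.1761 +0.0881 +0.1447 +0.1824]
  T[1,:] = [+0.1826 +0.0000 +0.0435 +0.2087 -0.1304 -0.2174]
  T[2,:] = [-0.0273 +0.1000 +0.0000 +0.0273 -0.3364 +0.2909]
  T[3,:] = [+0.2550 +0.0537 +0.0537 +0.0000 +0.1611 -0.2550]
  T[4,:] = [-0.1136 +0.3636 -0.0682 +0.1136 +0.0000 +0.1136]
  T[5,:] = [+0.0234 -0.0234 +0.2578 -0.2734 +0.2031 +0.0000]
|λ(T)| sorted: 0.5382, 0.3176, 0.3176, 0.3161, 0.3161, 0.1773.
ρ(T) = max|λ| = 0.5382; 0.5382 < 1 ⇒ converges.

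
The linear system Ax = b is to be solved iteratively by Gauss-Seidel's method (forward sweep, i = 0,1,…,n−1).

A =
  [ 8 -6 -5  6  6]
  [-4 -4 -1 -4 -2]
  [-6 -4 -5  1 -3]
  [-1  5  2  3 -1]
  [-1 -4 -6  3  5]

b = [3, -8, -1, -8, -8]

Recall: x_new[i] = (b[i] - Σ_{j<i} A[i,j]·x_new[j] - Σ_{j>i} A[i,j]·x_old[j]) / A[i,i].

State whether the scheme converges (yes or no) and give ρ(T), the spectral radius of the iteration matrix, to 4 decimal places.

no, ρ = 1.5149

Diagonal D = diag(8, -4, -5, 3, 5); L, U strict lower/upper.
T_GS = -(D+L)⁻¹U: row 0 first, T[0,1] = -(-6)/(8) = +0.7500; later rows by forward substitution.
  T[0,:] = [+0.0000, +0.7500, +0.6250, -0.7500, -0.7500]
  T[1,:] = [+0.0000, -0.7500, -0.8750, -0.2500, +0.2500]
  T[2,:] = [+0.0000, -0.3000, -0.0500, +1.3000, +0.1000]
  T[3,:] = [+0.0000, +1.7000, +1.7000, -0.7000, -0.4000]
  T[4,:] = [+0.0000, -1.8300, -1.6550, +1.6300, +0.4100]
|λ(T)| sorted: 1.5149, 0.6471, 0.2331, 0.0109, 0.0000.
spectral radius ρ = 1.5149; 1.5149 > 1 ⇒ diverges.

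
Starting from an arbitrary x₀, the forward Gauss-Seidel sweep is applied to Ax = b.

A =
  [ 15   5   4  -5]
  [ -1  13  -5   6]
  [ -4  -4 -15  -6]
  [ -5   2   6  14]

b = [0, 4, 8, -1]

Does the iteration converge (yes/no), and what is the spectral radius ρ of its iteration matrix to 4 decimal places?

Diagonal D = diag(15, 13, -15, 14); L, U strict lower/upper.
GS T = -(D+L)⁻¹U: row 0 first, T[0,3] = -(-5)/(15) = +0.3333; later rows by forward substitution.
  T[0,:] = [+0.0000  -0.3333  -0.2667  +0.3333]
  T[1,:] = [+0.0000  -0.0256  +0.3641  -0.4359]
  T[2,:] = [+0.0000  +0.0957  -0.0260  -0.3726]
  T[3,:] = [+0.0000  -0.1564  -0.1361  +0.3410]
|eigenvalues of T|: 0.6152, 0.1725, 0.1725, 0.0000.
ρ(T) = max|λ| = 0.6152; 0.6152 < 1: convergent.

yes, ρ = 0.6152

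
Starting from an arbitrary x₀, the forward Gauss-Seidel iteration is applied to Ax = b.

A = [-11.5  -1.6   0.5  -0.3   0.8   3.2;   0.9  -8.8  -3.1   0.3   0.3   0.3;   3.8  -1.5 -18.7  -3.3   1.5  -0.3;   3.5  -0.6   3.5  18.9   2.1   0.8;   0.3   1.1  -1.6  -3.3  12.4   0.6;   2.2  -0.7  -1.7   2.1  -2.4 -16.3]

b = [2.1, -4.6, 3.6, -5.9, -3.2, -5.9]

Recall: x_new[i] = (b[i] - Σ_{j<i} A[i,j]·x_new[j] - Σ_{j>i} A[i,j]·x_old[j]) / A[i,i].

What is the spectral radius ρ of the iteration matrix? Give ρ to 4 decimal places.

Diagonal D = diag(-11.5, -8.8, -18.7, 18.9, 12.4, -16.3); L, U strict lower/upper.
GS T = -(D+L)⁻¹U: row 0 first, T[0,4] = -(0.8)/(-11.5) = +0.0696; later rows by forward substitution.
  T[0,:] = [+0.0000 -0.1391 +0.0435 -0.0261 +0.0696 +0.2783]
  T[1,:] = [+0.0000 -0.0142 -0.3478 +0.0314 +0.0412 +0.0625]
  T[2,:] = [+0.0000 -0.0271 +0.0367 -0.1843 +0.0910 +0.0355]
  T[3,:] = [+0.0000 +0.0303 -0.0259 +0.0400 -0.1395 -0.0984]
  T[4,:] = [+0.0000 +0.0092 +0.0277 -0.0153 -0.0307 -0.0823]
  T[5,:] = [+0.0000 -0.0128 +0.0096 +0.0218 -0.0153 +0.0306]
eigenvalue magnitudes: 0.1998, 0.1100, 0.1100, 0.0562, 0.0462, 0.0000.
ρ(T) = max|λ| = 0.1998; 0.1998 < 1: convergent.

0.1998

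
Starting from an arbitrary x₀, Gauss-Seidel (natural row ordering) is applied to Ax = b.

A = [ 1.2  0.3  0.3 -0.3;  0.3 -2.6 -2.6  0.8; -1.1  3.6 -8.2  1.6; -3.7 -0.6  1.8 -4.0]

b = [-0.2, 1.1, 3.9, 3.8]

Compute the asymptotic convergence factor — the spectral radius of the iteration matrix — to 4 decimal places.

Split A = D + L + U, D = diag(1.2, -2.6, -8.2, -4).
Gauss-Seidel: T = -(D+L)⁻¹U, row 0 first, T[0,3] = -(-0.3)/(1.2) = +0.2500; later rows by forward substitution.
  T[0,:] = [+0.0000 -0.2500 -0.2500 +0.2500]
  T[1,:] = [+0.0000 -0.0288 -1.0288 +0.3365]
  T[2,:] = [+0.0000 +0.0209 -0.4182 +0.3093]
  T[3,:] = [+0.0000 +0.2450 +0.1974 -0.1425]
moduli |λ_i(T)| = 0.7358, 0.2476, 0.2476, 0.0000.
ρ = 0.7358; 0.7358 < 1: convergent.

0.7358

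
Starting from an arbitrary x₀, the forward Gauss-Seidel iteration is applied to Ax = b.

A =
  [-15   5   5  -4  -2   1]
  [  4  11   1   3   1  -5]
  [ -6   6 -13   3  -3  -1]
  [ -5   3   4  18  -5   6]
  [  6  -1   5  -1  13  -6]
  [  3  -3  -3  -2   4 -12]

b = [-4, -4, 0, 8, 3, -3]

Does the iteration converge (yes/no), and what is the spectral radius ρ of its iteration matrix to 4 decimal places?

Write A = D+L+U with D = diag(-15, 11, -13, 18, 13, -12).
GS T = -(D+L)⁻¹U: row 0 first, T[0,1] = -(5)/(-15) = +0.3333; later rows by forward substitution.
  T[0,:] = [+0.0000  +0.3333  +0.3333  -0.2667  -0.1333  +0.0667]
  T[1,:] = [+0.0000  -0.1212  -0.2121  -0.1758  -0.0424  +0.4303]
  T[2,:] = [+0.0000  -0.2098  -0.2517  +0.2727  -0.1888  +0.0909]
  T[3,:] = [+0.0000  +0.1594  +0.1839  -0.1054  +0.2898  -0.4067]
  T[4,:] = [+0.0000  -0.0702  -0.0592  -0.0034  +0.1532  +0.3976]
  T[5,:] = [+0.0000  +0.1161  +0.1489  -0.0745  +0.0272  +0.0867]
eigenvalue magnitudes: 0.6613, 0.2414, 0.2414, 0.0763, 0.0763, 0.0000.
spectral radius ρ = 0.6613; 0.6613 < 1, so it converges for any x₀.

yes, ρ = 0.6613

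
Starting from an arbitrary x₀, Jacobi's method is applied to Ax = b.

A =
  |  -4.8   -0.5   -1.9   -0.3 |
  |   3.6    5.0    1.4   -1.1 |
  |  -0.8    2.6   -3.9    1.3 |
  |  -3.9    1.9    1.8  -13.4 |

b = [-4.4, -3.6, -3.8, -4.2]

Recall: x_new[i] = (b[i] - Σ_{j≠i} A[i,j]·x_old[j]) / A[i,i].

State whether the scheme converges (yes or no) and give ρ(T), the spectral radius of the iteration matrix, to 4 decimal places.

yes, ρ = 0.6910

A = D + L + U where D = diag(-4.8, 5, -3.9, -13.4).
T_J = -D⁻¹(L+U): T[3,2] = -(1.8)/(-13.4) = +0.1343; T[3,3] = 0.
  T[0,:] = [+0.0000 -0.1042 -0.3958 -0.0625]
  T[1,:] = [-0.7200 +0.0000 -0.2800 +0.2200]
  T[2,:] = [-0.2051 +0.6667 +0.0000 +0.3333]
  T[3,:] = [-0.2910 +0.1418 +0.1343 +0.0000]
|eigenvalues of T|: 0.6910, 0.5865, 0.5865, 0.1228.
spectral radius ρ = 0.6910; 0.6910 < 1: convergent.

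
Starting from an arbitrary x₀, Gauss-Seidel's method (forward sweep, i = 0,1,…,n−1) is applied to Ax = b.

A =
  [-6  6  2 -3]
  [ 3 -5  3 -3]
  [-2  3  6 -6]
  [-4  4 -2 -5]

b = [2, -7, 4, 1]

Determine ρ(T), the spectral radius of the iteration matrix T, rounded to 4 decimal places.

1.5868

Diagonal D = diag(-6, -5, 6, -5); L, U strict lower/upper.
Gauss-Seidel: T = -(D+L)⁻¹U, row 0 first, T[0,1] = -(6)/(-6) = +1.0000; later rows by forward substitution.
  T[0,:] = [+0.0000  +1.0000  +0.3333  -0.5000]
  T[1,:] = [+0.0000  +0.6000  +0.8000  -0.9000]
  T[2,:] = [+0.0000  +0.0333  -0.2889  +1.2833]
  T[3,:] = [+0.0000  -0.3333  +0.4889  -0.8333]
|eigenvalues of T|: 1.5868, 0.5500, 0.5500, 0.0000.
spectral radius ρ = 1.5868; 1.5868 > 1: divergent.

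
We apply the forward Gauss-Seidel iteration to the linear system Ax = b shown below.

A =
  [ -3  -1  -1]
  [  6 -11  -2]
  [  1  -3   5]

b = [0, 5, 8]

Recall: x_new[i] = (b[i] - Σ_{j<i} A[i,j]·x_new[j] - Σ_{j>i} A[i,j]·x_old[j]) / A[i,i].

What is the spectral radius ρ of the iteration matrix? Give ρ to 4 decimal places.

Split A = D + L + U, D = diag(-3, -11, 5).
GS T = -(D+L)⁻¹U: row 0 first, T[0,2] = -(-1)/(-3) = -0.3333; later rows by forward substitution.
  T[0,:] = [+0.0000 -0.3333 -0.3333]
  T[1,:] = [+0.0000 -0.1818 -0.3636]
  T[2,:] = [+0.0000 -0.0424 -0.1515]
|λ(T)| sorted: 0.2918, 0.0415, 0.0000.
spectral radius ρ = 0.2918; 0.2918 < 1, so it converges for any x₀.

0.2918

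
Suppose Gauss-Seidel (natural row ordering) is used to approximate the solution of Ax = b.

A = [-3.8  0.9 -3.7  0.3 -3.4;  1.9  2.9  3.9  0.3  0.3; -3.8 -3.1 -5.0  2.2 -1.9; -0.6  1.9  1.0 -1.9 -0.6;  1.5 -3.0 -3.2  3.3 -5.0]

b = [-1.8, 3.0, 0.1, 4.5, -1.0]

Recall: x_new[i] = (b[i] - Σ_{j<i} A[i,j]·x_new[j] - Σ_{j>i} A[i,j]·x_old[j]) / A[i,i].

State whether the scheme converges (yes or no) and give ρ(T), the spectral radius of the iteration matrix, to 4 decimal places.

no, ρ = 1.3197

Diagonal D = diag(-3.8, 2.9, -5, -1.9, -5); L, U strict lower/upper.
Gauss-Seidel: T = -(D+L)⁻¹U, row 0 first, T[0,3] = -(0.3)/(-3.8) = +0.0789; later rows by forward substitution.
  T[0,:] = [+0.0000  +0.2368  -0.9737  +0.0789  -0.8947]
  T[1,:] = [+0.0000  -0.1552  -0.7069  -0.1552  +0.4828]
  T[2,:] = [+0.0000  -0.0838  +1.1783  +0.4762  +0.0007]
  T[3,:] = [+0.0000  -0.2741  +0.2207  +0.0705  +0.4499]
  T[4,:] = [+0.0000  +0.0369  -0.4764  -0.1414  -0.2616]
|λ(T)| sorted: 1.3197, 0.3162, 0.1784, 0.1784, 0.0000.
spectral radius ρ = 1.3197; 1.3197 > 1 ⇒ diverges.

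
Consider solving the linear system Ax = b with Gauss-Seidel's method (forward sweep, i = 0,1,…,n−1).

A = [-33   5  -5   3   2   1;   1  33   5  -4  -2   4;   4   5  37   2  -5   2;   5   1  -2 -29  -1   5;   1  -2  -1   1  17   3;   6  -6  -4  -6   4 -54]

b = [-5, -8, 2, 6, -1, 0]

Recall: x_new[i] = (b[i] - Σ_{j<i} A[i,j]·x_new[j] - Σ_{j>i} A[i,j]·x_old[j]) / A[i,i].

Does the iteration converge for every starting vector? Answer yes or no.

yes

A = D + L + U where D = diag(-33, 33, 37, -29, 17, -54).
Gauss-Seidel: T = -(D+L)⁻¹U, row 0 first, T[0,5] = -(1)/(-33) = +0.0303; later rows by forward substitution.
  T[0,:] = [+0.0000  +0.1515  -0.1515  +0.0909  +0.0606  +0.0303]
  T[1,:] = [+0.0000  -0.0046  -0.1469  +0.1185  +0.0588  -0.1221]
  T[2,:] = [+0.0000  -0.0158  +0.0362  -0.0799  +0.1206  -0.0408]
  T[3,:] = [+0.0000  +0.0271  -0.0337  +0.0253  -0.0303  +0.1762]
  T[4,:] = [+0.0000  -0.0120  -0.0043  +0.0024  +0.0122  -0.2054]
  T[5,:] = [+0.0000  +0.0146  +0.0002  +0.0002  -0.0045  -0.0148]
moduli |λ_i(T)| = 0.1531, 0.0866, 0.0866, 0.0761, 0.0096, 0.0000.
ρ = 0.1531; 0.1531 < 1 ⇒ converges.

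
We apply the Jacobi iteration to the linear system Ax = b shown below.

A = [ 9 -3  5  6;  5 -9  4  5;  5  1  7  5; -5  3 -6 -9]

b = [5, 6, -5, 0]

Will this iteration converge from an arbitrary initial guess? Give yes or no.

no

Diagonal D = diag(9, -9, 7, -9); L, U strict lower/upper.
Jacobi: T = -D⁻¹(L+U), T[3,0] = -(-5)/(-9) = -0.5556; T[3,3] = 0.
  T[0,:] = [+0.0000 +0.3333 -0.5556 -0.6667]
  T[1,:] = [+0.5556 +0.0000 +0.4444 +0.5556]
  T[2,:] = [-0.7143 -0.1429 +0.0000 -0.7143]
  T[3,:] = [-0.5556 +0.3333 -0.6667 +0.0000]
eigenvalue magnitudes: 1.4789, 0.6703, 0.6703, 0.1401.
ρ = 1.4789; 1.4789 > 1, so it fails to converge.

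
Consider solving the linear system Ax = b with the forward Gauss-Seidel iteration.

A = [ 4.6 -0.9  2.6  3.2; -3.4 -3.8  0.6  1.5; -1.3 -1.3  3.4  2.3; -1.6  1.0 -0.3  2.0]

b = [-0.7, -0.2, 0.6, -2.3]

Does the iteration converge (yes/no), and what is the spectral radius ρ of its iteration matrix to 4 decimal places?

no, ρ = 1.6214

Write A = D+L+U with D = diag(4.6, -3.8, 3.4, 2).
Gauss-Seidel: T = -(D+L)⁻¹U, row 0 first, T[0,2] = -(2.6)/(4.6) = -0.5652; later rows by forward substitution.
  T[0,:] = [+0.0000, +0.1957, -0.5652, -0.6957]
  T[1,:] = [+0.0000, -0.1751, +0.6636, +1.0172]
  T[2,:] = [+0.0000, +0.0079, +0.0376, -0.5535]
  T[3,:] = [+0.0000, +0.2452, -0.7783, -1.1481]
eigenvalue magnitudes: 1.6214, 0.3017, 0.0342, 0.0000.
ρ = 1.6214; 1.6214 > 1 ⇒ diverges.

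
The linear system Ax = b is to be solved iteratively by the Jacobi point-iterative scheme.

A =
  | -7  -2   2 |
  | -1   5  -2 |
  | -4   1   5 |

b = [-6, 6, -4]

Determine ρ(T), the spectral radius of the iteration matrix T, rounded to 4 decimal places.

Let D = diag(-7, 5, 5); L, U the strict triangles.
Jacobi T = -D⁻¹(L+U): T[1,0] = -(-1)/(5) = +0.2000; T[1,1] = 0.
  T[0,:] = [+0.0000, -0.2857, +0.2857]
  T[1,:] = [+0.2000, +0.0000, +0.4000]
  T[2,:] = [+0.8000, -0.2000, +0.0000]
|roots of det(T-λI)|: 0.5332, 0.4392, 0.4392.
ρ = 0.5332; 0.5332 < 1, so it converges for any x₀.

0.5332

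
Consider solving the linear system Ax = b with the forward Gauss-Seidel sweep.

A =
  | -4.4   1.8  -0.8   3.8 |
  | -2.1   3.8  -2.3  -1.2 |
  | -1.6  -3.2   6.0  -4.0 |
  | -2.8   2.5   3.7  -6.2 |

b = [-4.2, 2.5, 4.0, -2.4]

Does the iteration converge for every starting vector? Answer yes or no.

A = D + L + U where D = diag(-4.4, 3.8, 6, -6.2).
GS T = -(D+L)⁻¹U: row 0 first, T[0,1] = -(1.8)/(-4.4) = +0.4091; later rows by forward substitution.
  T[0,:] = [+0.0000 +0.4091 -0.1818 +0.8636]
  T[1,:] = [+0.0000 +0.2261 +0.5048 +0.7931]
  T[2,:] = [+0.0000 +0.2297 +0.2207 +1.3199]
  T[3,:] = [+0.0000 +0.0435 +0.4174 +0.7175]
|eigenvalues of T|: 1.3665, 0.3556, 0.1534, 0.0000.
ρ = 1.3665; 1.3665 > 1 ⇒ diverges.

no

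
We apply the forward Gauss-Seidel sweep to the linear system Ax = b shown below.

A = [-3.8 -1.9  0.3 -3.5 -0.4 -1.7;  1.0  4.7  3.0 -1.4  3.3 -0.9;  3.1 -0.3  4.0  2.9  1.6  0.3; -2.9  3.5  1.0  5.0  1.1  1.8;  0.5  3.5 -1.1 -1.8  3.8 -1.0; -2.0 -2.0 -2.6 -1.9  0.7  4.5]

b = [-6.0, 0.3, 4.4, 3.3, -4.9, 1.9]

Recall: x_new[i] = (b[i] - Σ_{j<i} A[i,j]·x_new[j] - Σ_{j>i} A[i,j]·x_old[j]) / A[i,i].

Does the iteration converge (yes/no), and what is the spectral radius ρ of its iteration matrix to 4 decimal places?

Split A = D + L + U, D = diag(-3.8, 4.7, 4, 5, 3.8, 4.5).
T_GS = -(D+L)⁻¹U: row 0 first, T[0,2] = -(0.3)/(-3.8) = +0.0789; later rows by forward substitution.
  T[0,:] = [+0.0000  -0.5000  +0.0789  -0.9211  -0.1053  -0.4474]
  T[1,:] = [+0.0000  +0.1064  -0.6551  +0.4938  -0.6797  +0.2867]
  T[2,:] = [+0.0000  +0.3955  -0.1103  +0.0259  -0.3694  +0.2932]
  T[3,:] = [+0.0000  -0.4436  +0.5264  -0.8851  +0.2686  -0.8788]
  T[4,:] = [+0.0000  -0.1278  +0.8104  -0.7454  +0.6602  -0.2734]
  T[5,:] = [+0.0000  -0.1138  -0.2236  -0.4327  -0.5516  -0.2305]
eigenvalue magnitudes: 1.2159, 0.8905, 0.8905, 0.1073, 0.0576, 0.0000.
ρ = 1.2159; 1.2159 > 1: divergent.

no, ρ = 1.2159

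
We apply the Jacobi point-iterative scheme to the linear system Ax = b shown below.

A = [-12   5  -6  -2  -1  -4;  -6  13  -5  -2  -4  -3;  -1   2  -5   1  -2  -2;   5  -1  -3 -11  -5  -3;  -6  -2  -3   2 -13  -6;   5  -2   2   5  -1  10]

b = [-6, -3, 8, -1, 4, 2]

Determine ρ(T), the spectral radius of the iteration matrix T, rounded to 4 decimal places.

1.2218

Let D = diag(-12, 13, -5, -11, -13, 10); L, U the strict triangles.
Jacobi T = -D⁻¹(L+U): T[0,5] = -(-4)/(-12) = -0.3333; T[0,0] = 0.
  T[0,:] = [+0.0000, +0.4167, -0.5000, -0.1667, -0.0833, -0.3333]
  T[1,:] = [+0.4615, +0.0000, +0.3846, +0.1538, +0.3077, +0.2308]
  T[2,:] = [-0.2000, +0.4000, +0.0000, +0.2000, -0.4000, -0.4000]
  T[3,:] = [+0.4545, -0.0909, -0.2727, +0.0000, -0.4545, -0.2727]
  T[4,:] = [-0.4615, -0.1538, -0.2308, +0.1538, +0.0000, -0.4615]
  T[5,:] = [-0.5000, +0.2000, -0.2000, -0.5000, +0.1000, +0.0000]
moduli |λ_i(T)| = 1.2218, 0.5935, 0.5935, 0.5004, 0.5004, 0.1842.
ρ(T) = max|λ| = 1.2218; 1.2218 > 1, so it fails to converge.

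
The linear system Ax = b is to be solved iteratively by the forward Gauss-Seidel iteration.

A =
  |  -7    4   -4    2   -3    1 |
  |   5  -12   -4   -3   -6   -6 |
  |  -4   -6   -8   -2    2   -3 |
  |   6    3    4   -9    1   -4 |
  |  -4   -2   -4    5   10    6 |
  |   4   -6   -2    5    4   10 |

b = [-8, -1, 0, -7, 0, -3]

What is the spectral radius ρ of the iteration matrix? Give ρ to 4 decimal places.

Diagonal D = diag(-7, -12, -8, -9, 10, 10); L, U strict lower/upper.
GS T = -(D+L)⁻¹U: row 0 first, T[0,4] = -(-3)/(-7) = -0.4286; later rows by forward substitution.
  T[0,:] = [+0.0000 +0.5714 -0.5714 +0.2857 -0.4286 +0.1429]
  T[1,:] = [+0.0000 +0.2381 -0.5714 -0.1310 -0.6786 -0.4405]
  T[2,:] = [+0.0000 -0.4643 +0.7143 -0.2946 +0.9732 -0.1161]
  T[3,:] = [+0.0000 +0.2540 -0.2540 +0.0159 +0.0317 -0.5476]
  T[4,:] = [+0.0000 -0.0365 +0.0698 -0.0377 +0.0663 -0.4036]
  T[5,:] = [+0.0000 -0.2910 +0.1276 -0.2446 -0.0835 +0.0906]
eigenvalue magnitudes: 1.1201, 0.6454, 0.4861, 0.1749, 0.0207, 0.0000.
spectral radius ρ = 1.1201; 1.1201 > 1 ⇒ diverges.

1.1201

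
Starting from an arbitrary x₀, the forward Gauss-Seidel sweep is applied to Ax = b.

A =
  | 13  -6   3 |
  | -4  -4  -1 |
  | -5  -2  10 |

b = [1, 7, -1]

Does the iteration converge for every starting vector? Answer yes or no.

Split A = D + L + U, D = diag(13, -4, 10).
T_GS = -(D+L)⁻¹U: row 0 first, T[0,1] = -(-6)/(13) = +0.4615; later rows by forward substitution.
  T[0,:] = [+0.0000 +0.4615 -0.2308]
  T[1,:] = [+0.0000 -0.4615 -0.0192]
  T[2,:] = [+0.0000 +0.1385 -0.1192]
|λ(T)| sorted: 0.4536, 0.1272, 0.0000.
spectral radius ρ = 0.4536; 0.4536 < 1: convergent.

yes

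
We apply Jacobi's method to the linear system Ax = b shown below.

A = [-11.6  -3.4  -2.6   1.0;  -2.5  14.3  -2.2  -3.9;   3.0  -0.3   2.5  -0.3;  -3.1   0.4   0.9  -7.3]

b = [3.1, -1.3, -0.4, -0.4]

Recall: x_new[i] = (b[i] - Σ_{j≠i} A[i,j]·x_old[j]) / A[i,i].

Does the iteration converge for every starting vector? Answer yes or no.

A = D + L + U where D = diag(-11.6, 14.3, 2.5, -7.3).
Jacobi: T = -D⁻¹(L+U), T[3,2] = -(0.9)/(-7.3) = +0.1233; T[3,3] = 0.
  T[0,:] = [+0.0000, -0.2931, -0.2241, +0.0862]
  T[1,:] = [+0.1748, +0.0000, +0.1538, +0.2727]
  T[2,:] = [-1.2000, +0.1200, +0.0000, +0.1200]
  T[3,:] = [-0.4247, +0.0548, +0.1233, +0.0000]
eigenvalue magnitudes: 0.6341, 0.2986, 0.2695, 0.2695.
ρ = 0.6341; 0.6341 < 1: convergent.

yes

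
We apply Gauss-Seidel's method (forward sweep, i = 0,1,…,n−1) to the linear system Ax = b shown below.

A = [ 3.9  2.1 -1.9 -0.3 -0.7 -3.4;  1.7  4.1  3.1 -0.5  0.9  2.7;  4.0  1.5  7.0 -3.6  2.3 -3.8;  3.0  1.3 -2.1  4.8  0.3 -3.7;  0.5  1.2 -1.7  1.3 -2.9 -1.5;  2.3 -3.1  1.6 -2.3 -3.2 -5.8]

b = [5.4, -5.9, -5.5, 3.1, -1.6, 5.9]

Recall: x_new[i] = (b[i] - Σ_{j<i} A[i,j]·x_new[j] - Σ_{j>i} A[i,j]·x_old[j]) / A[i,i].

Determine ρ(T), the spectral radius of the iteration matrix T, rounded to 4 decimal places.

Diagonal D = diag(3.9, 4.1, 7, 4.8, -2.9, -5.8); L, U strict lower/upper.
Gauss-Seidel: T = -(D+L)⁻¹U, row 0 first, T[0,5] = -(-3.4)/(3.9) = +0.8718; later rows by forward substitution.
  T[0,:] = [+0.0000  -0.5385  +0.4872  +0.0769  +0.1795  +0.8718]
  T[1,:] = [+0.0000  +0.2233  -0.9581  +0.0901  -0.2939  -1.0200]
  T[2,:] = [+0.0000  +0.2598  -0.0731  +0.4510  -0.3681  +0.2633]
  T[3,:] = [+0.0000  +0.3898  -0.0770  +0.1249  -0.2561  +0.6174]
  T[4,:] = [+0.0000  +0.0219  -0.3041  -0.1579  +0.0103  -0.6666]
  T[5,:] = [+0.0000  -0.4278  +0.8834  +0.1444  +0.2226  +1.0865]
|eigenvalues of T|: 1.5597, 0.4217, 0.4217, 0.3768, 0.0257, 0.0000.
ρ = 1.5597; 1.5597 > 1, so it fails to converge.

1.5597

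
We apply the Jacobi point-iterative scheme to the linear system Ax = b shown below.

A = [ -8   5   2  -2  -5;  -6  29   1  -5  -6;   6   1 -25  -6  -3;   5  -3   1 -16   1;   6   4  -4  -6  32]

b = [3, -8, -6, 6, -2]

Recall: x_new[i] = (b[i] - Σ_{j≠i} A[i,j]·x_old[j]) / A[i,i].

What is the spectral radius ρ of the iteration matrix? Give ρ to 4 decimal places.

0.5771

A = D + L + U where D = diag(-8, 29, -25, -16, 32).
Jacobi T = -D⁻¹(L+U): T[2,4] = -(-3)/(-25) = -0.1200; T[2,2] = 0.
  T[0,:] = [+0.0000  +0.6250  +0.2500  -0.2500  -0.6250]
  T[1,:] = [+0.2069  +0.0000  -0.0345  +0.1724  +0.2069]
  T[2,:] = [+0.2400  +0.0400  +0.0000  -0.2400  -0.1200]
  T[3,:] = [+0.3125  -0.1875  +0.0625  +0.0000  +0.0625]
  T[4,:] = [-0.1875  -0.1250  +0.1250  +0.1875  +0.0000]
moduli |λ_i(T)| = 0.5771, 0.4455, 0.3512, 0.3512, 0.0042.
spectral radius ρ = 0.5771; 0.5771 < 1 ⇒ converges.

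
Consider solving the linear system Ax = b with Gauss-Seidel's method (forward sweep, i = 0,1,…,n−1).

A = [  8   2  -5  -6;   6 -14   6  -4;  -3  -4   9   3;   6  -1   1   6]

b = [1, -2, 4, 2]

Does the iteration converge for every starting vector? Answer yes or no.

yes

Let D = diag(8, -14, 9, 6); L, U the strict triangles.
Gauss-Seidel: T = -(D+L)⁻¹U, row 0 first, T[0,1] = -(2)/(8) = -0.2500; later rows by forward substitution.
  T[0,:] = [+0.0000, -0.2500, +0.6250, +0.7500]
  T[1,:] = [+0.0000, -0.1071, +0.6964, +0.0357]
  T[2,:] = [+0.0000, -0.1310, +0.5179, -0.0675]
  T[3,:] = [+0.0000, +0.2540, -0.5952, -0.7328]
|λ(T)| sorted: 0.7824, 0.3157, 0.1446, 0.0000.
ρ(T) = max|λ| = 0.7824; 0.7824 < 1, so it converges for any x₀.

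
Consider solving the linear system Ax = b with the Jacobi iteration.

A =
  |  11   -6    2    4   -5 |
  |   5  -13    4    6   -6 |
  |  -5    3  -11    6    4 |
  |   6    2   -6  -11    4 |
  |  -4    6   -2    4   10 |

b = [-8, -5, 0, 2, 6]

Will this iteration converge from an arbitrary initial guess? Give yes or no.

Let D = diag(11, -13, -11, -11, 10); L, U the strict triangles.
Jacobi: T = -D⁻¹(L+U), T[4,1] = -(6)/(10) = -0.6000; T[4,4] = 0.
  T[0,:] = [+0.0000 +0.5455 -0.1818 -0.3636 +0.4545]
  T[1,:] = [+0.3846 +0.0000 +0.3077 +0.4615 -0.4615]
  T[2,:] = [-0.4545 +0.2727 +0.0000 +0.5455 +0.3636]
  T[3,:] = [+0.5455 +0.1818 -0.5455 +0.0000 +0.3636]
  T[4,:] = [+0.4000 -0.6000 +0.2000 -0.4000 +0.0000]
|roots of det(T-λI)|: 1.1740, 0.7608, 0.7608, 0.4724, 0.4248.
spectral radius ρ = 1.1740; 1.1740 > 1, so it fails to converge.

no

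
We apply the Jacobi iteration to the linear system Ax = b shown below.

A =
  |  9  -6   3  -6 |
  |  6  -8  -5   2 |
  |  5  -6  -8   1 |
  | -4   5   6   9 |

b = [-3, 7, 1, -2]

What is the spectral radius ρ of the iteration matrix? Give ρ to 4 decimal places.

1.1607

Split A = D + L + U, D = diag(9, -8, -8, 9).
Jacobi T = -D⁻¹(L+U): T[1,0] = -(6)/(-8) = +0.7500; T[1,1] = 0.
  T[0,:] = [+0.0000  +0.6667  -0.3333  +0.6667]
  T[1,:] = [+0.7500  +0.0000  -0.6250  +0.2500]
  T[2,:] = [+0.6250  -0.7500  +0.0000  +0.1250]
  T[3,:] = [+0.4444  -0.5556  -0.6667  +0.0000]
eigenvalue magnitudes: 1.1607, 0.8187, 0.4823, 0.4823.
ρ(T) = max|λ| = 1.1607; 1.1607 > 1: divergent.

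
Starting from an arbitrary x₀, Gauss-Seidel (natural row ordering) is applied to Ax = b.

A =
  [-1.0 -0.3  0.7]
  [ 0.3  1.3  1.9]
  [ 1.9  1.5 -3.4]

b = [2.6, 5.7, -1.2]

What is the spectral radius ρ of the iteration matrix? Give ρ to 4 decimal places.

A = D + L + U where D = diag(-1, 1.3, -3.4).
GS T = -(D+L)⁻¹U: row 0 first, T[0,1] = -(-0.3)/(-1) = -0.3000; later rows by forward substitution.
  T[0,:] = [+0.0000  -0.3000  +0.7000]
  T[1,:] = [+0.0000  +0.0692  -1.6231]
  T[2,:] = [+0.0000  -0.1371  -0.3249]
|roots of det(T-λI)|: 0.6391, 0.3834, 0.0000.
ρ(T) = max|λ| = 0.6391; 0.6391 < 1, so it converges for any x₀.

0.6391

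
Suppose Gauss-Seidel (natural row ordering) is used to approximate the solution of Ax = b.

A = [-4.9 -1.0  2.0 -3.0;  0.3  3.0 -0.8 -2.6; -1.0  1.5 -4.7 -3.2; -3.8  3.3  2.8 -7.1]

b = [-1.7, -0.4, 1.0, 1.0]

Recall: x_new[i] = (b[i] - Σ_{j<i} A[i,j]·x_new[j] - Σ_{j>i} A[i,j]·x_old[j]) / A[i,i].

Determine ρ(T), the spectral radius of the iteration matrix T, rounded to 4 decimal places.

Diagonal D = diag(-4.9, 3, -4.7, -7.1); L, U strict lower/upper.
GS T = -(D+L)⁻¹U: row 0 first, T[0,3] = -(-3)/(-4.9) = -0.6122; later rows by forward substitution.
  T[0,:] = [+0.0000, -0.2041, +0.4082, -0.6122]
  T[1,:] = [+0.0000, +0.0204, +0.2259, +0.9279]
  T[2,:] = [+0.0000, +0.0499, -0.0148, -0.2545]
  T[3,:] = [+0.0000, +0.1384, -0.1193, +0.6586]
|roots of det(T-λI)|: 0.8353, 0.2618, 0.0907, 0.0000.
spectral radius ρ = 0.8353; 0.8353 < 1, so it converges for any x₀.

0.8353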